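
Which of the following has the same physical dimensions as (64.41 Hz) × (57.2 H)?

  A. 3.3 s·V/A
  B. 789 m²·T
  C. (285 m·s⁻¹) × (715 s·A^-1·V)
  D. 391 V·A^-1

Reference: [s⁻¹] · [kg·m²·s⁻²·A⁻²] = kg·m²·s⁻³·A⁻².
Each option:
  A. V·s·A⁻¹ = J·C⁻¹·s·A⁻¹ = kg·m²·s⁻²·A⁻²
  B. T·m² = Wb·m⁻²·m² = kg·m²·s⁻²·A⁻¹
  C. [m·s⁻¹] · [kg·m²·s⁻²·A⁻²] = kg·m³·s⁻³·A⁻²
  D. V·A⁻¹ = J·C⁻¹·A⁻¹ = kg·m²·s⁻³·A⁻²  ← same
Only D. matches kg·m²·s⁻³·A⁻².

D.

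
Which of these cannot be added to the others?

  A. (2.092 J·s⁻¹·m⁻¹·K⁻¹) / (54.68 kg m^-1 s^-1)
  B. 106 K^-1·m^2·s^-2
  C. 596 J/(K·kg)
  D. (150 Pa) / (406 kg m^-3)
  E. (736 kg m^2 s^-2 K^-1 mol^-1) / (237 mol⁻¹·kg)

Work out the base dimensions of each:
  A. [kg·m·s⁻³·K⁻¹] / [kg·m⁻¹·s⁻¹] = m²·s⁻²·K⁻¹
  B. m²·s⁻²·K⁻¹
  C. J·kg⁻¹·K⁻¹ = N·m·kg⁻¹·K⁻¹ = m²·s⁻²·K⁻¹
  D. [kg·m⁻¹·s⁻²] / [kg·m⁻³] = m²·s⁻²
  E. [kg·m²·s⁻²·K⁻¹·mol⁻¹] / [kg·mol⁻¹] = m²·s⁻²·K⁻¹
All reduce to m²·s⁻²·K⁻¹ except D., which is m²·s⁻².

D.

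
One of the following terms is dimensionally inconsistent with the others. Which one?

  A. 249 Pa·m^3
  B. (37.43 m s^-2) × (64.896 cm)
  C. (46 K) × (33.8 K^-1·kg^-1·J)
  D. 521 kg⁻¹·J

Expand each in SI base units:
  A. Pa·m³ = N·m⁻²·m³ = kg·m²·s⁻²
  B. [m·s⁻²] · [m] = m²·s⁻²
  C. [K] · [m²·s⁻²·K⁻¹] = m²·s⁻²
  D. J·kg⁻¹ = N·m·kg⁻¹ = m²·s⁻²
All reduce to m²·s⁻² except A., which is kg·m²·s⁻².

A.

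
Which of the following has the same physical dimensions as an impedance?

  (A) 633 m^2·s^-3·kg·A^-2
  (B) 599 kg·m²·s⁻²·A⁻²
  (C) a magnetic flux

(A)

Reference: [impedance] = kg·m²·s⁻³·A⁻².
Each option:
  (A) kg·m²·s⁻³·A⁻²  ← same
  (B) kg·m²·s⁻²·A⁻²
  (C) [magnetic flux] = kg·m²·s⁻²·A⁻¹
Only (A) matches kg·m²·s⁻³·A⁻².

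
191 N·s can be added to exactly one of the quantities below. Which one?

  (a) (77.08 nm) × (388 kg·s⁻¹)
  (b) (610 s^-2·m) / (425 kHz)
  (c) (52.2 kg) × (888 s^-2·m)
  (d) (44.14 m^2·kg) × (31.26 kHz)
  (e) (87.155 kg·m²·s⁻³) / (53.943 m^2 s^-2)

(a)

Reference: N·s = kg·m·s⁻²·s = kg·m·s⁻¹.
Each option:
  (a) [m] · [kg·s⁻¹] = kg·m·s⁻¹  ← same
  (b) [m·s⁻²] / [s⁻¹] = m·s⁻¹
  (c) [kg] · [m·s⁻²] = kg·m·s⁻²
  (d) [kg·m²] · [s⁻¹] = kg·m²·s⁻¹
  (e) [kg·m²·s⁻³] / [m²·s⁻²] = kg·s⁻¹
Only (a) matches kg·m·s⁻¹.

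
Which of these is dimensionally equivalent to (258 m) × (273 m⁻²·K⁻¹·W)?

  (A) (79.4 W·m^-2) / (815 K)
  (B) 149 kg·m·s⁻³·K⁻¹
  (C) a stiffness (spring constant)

(B)

Reference: [m] · [kg·s⁻³·K⁻¹] = kg·m·s⁻³·K⁻¹.
Each option:
  (A) [kg·s⁻³] / [K] = kg·s⁻³·K⁻¹
  (B) kg·m·s⁻³·K⁻¹  ← same
  (C) [stiffness (spring constant)] = kg·s⁻²
Only (B) matches kg·m·s⁻³·K⁻¹.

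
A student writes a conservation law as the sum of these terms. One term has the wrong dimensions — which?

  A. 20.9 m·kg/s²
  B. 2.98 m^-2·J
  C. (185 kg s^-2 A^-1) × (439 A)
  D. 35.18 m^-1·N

Work out the base dimensions of each:
  A. kg·m·s⁻²
  B. J·m⁻² = N·m·m⁻² = kg·s⁻²
  C. [kg·s⁻²·A⁻¹] · [A] = kg·s⁻²
  D. N·m⁻¹ = kg·m·s⁻²·m⁻¹ = kg·s⁻²
All reduce to kg·s⁻² except A., which is kg·m·s⁻².

A.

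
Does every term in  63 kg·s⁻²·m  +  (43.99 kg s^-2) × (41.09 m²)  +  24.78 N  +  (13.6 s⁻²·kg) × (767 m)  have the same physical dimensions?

No

Work out the base dimensions of each:
  63 kg·s⁻²·m:  kg·m·s⁻²
  (43.99 kg s^-2) × (41.09 m²):  [kg·s⁻²] · [m²] = kg·m²·s⁻²
  24.78 N:  N = kg·m·s⁻²
  (13.6 s⁻²·kg) × (767 m):  [kg·s⁻²] · [m] = kg·m·s⁻²
The terms do not share a single dimension (kg·m²·s⁻² vs kg·m·s⁻²).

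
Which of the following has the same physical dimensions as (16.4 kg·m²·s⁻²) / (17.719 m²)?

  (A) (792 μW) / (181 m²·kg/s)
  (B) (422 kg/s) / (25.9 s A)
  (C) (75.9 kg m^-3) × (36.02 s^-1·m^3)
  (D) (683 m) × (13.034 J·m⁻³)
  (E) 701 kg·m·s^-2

Reference: [kg·m²·s⁻²] / [m²] = kg·s⁻².
Each option:
  (A) [kg·m²·s⁻³] / [kg·m²·s⁻¹] = s⁻²
  (B) [kg·s⁻¹] / [s·A] = kg·s⁻²·A⁻¹
  (C) [kg·m⁻³] · [m³·s⁻¹] = kg·s⁻¹
  (D) [m] · [kg·m⁻¹·s⁻²] = kg·s⁻²  ← same
  (E) kg·m·s⁻²
Only (D) matches kg·s⁻².

(D)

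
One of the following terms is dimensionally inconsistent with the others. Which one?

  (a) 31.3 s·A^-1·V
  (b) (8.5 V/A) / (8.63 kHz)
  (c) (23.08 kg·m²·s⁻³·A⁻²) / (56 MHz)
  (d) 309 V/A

(d)

Expand each in SI base units:
  (a) V·s·A⁻¹ = J·C⁻¹·s·A⁻¹ = kg·m²·s⁻²·A⁻²
  (b) [kg·m²·s⁻³·A⁻²] / [s⁻¹] = kg·m²·s⁻²·A⁻²
  (c) [kg·m²·s⁻³·A⁻²] / [s⁻¹] = kg·m²·s⁻²·A⁻²
  (d) V·A⁻¹ = J·C⁻¹·A⁻¹ = kg·m²·s⁻³·A⁻²
All reduce to kg·m²·s⁻²·A⁻² except (d), which is kg·m²·s⁻³·A⁻².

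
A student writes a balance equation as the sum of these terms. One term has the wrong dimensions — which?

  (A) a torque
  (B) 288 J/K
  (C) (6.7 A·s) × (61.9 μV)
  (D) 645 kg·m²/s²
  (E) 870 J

Work out the base dimensions of each:
  (A) [torque] = kg·m²·s⁻²
  (B) J·K⁻¹ = N·m·K⁻¹ = kg·m²·s⁻²·K⁻¹
  (C) [s·A] · [kg·m²·s⁻³·A⁻¹] = kg·m²·s⁻²
  (D) kg·m²·s⁻²
  (E) J = N·m = kg·m²·s⁻²
All reduce to kg·m²·s⁻² except (B), which is kg·m²·s⁻²·K⁻¹.

(B)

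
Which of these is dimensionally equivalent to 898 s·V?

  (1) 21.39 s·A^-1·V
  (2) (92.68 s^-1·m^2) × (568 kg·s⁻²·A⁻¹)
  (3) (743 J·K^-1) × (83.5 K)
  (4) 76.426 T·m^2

Reference: V·s = J·C⁻¹·s = kg·m²·s⁻²·A⁻¹.
Each option:
  (1) V·s·A⁻¹ = J·C⁻¹·s·A⁻¹ = kg·m²·s⁻²·A⁻²
  (2) [m²·s⁻¹] · [kg·s⁻²·A⁻¹] = kg·m²·s⁻³·A⁻¹
  (3) [kg·m²·s⁻²·K⁻¹] · [K] = kg·m²·s⁻²
  (4) T·m² = Wb·m⁻²·m² = kg·m²·s⁻²·A⁻¹  ← same
Only (4) matches kg·m²·s⁻²·A⁻¹.

(4)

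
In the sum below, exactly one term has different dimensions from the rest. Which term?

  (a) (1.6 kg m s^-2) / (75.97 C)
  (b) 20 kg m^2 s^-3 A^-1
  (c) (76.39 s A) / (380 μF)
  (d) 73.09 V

(a)

Dimensions:
  (a) [kg·m·s⁻²] / [s·A] = kg·m·s⁻³·A⁻¹
  (b) kg·m²·s⁻³·A⁻¹
  (c) [s·A] / [kg⁻¹·m⁻²·s⁴·A²] = kg·m²·s⁻³·A⁻¹
  (d) V = J·C⁻¹ = kg·m²·s⁻³·A⁻¹
All reduce to kg·m²·s⁻³·A⁻¹ except (a), which is kg·m·s⁻³·A⁻¹.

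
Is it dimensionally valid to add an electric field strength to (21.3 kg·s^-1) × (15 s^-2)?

No

Work out the base dimensions of each:
  an electric field strength:  [electric field strength] = kg·m·s⁻³·A⁻¹
  (21.3 kg·s^-1) × (15 s^-2):  [kg·s⁻¹] · [s⁻²] = kg·s⁻³
kg·m·s⁻³·A⁻¹ ≠ kg·s⁻³, so they cannot be added.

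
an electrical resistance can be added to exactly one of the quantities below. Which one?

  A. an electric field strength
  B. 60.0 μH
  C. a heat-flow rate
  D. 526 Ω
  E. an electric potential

D.

Reference: [electrical resistance] = kg·m²·s⁻³·A⁻².
Each option:
  A. [electric field strength] = kg·m·s⁻³·A⁻¹
  B. H = V·s·A⁻¹ = kg·m²·s⁻²·A⁻²
  C. [heat-flow rate] = kg·m²·s⁻³
  D. Ω = V·A⁻¹ = kg·m²·s⁻³·A⁻²  ← same
  E. [electric potential] = kg·m²·s⁻³·A⁻¹
Only D. matches kg·m²·s⁻³·A⁻².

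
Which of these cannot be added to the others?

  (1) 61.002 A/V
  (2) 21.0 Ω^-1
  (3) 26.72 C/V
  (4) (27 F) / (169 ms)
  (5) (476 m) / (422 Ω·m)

(3)

Reduce each to base SI dimensions:
  (1) A·V⁻¹ = A·(J·C⁻¹)⁻¹ = kg⁻¹·m⁻²·s³·A²
  (2) Ω⁻¹ = (V·A⁻¹)⁻¹ = kg⁻¹·m⁻²·s³·A²
  (3) C·V⁻¹ = s·A·(J·C⁻¹)⁻¹ = kg⁻¹·m⁻²·s⁴·A²
  (4) [kg⁻¹·m⁻²·s⁴·A²] / [s] = kg⁻¹·m⁻²·s³·A²
  (5) [m] / [kg·m³·s⁻³·A⁻²] = kg⁻¹·m⁻²·s³·A²
All reduce to kg⁻¹·m⁻²·s³·A² except (3), which is kg⁻¹·m⁻²·s⁴·A².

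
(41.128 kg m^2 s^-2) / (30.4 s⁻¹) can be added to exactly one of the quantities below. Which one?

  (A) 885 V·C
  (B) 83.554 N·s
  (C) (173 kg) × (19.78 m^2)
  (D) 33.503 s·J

Reference: [kg·m²·s⁻²] / [s⁻¹] = kg·m²·s⁻¹.
Each option:
  (A) C·V = s·A·J·C⁻¹ = kg·m²·s⁻²
  (B) N·s = kg·m·s⁻²·s = kg·m·s⁻¹
  (C) [kg] · [m²] = kg·m²
  (D) J·s = N·m·s = kg·m²·s⁻¹  ← same
Only (D) matches kg·m²·s⁻¹.

(D)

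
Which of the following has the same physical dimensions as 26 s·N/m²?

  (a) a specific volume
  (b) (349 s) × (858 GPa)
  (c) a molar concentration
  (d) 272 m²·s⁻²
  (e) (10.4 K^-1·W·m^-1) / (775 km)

(b)

Reference: N·s·m⁻² = kg·m·s⁻²·s·m⁻² = kg·m⁻¹·s⁻¹.
Each option:
  (a) [specific volume] = kg⁻¹·m³
  (b) [s] · [kg·m⁻¹·s⁻²] = kg·m⁻¹·s⁻¹  ← same
  (c) [molar concentration] = m⁻³·mol
  (d) m²·s⁻²
  (e) [kg·m·s⁻³·K⁻¹] / [m] = kg·s⁻³·K⁻¹
Only (b) matches kg·m⁻¹·s⁻¹.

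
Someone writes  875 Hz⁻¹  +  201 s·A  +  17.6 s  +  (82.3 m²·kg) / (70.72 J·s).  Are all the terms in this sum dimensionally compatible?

Work out the base dimensions of each:
  875 Hz⁻¹:  Hz⁻¹ = (s⁻¹)⁻¹ = s
  201 s·A:  A·s = s·A
  17.6 s:  s
  (82.3 m²·kg) / (70.72 J·s):  [kg·m²] / [kg·m²·s⁻¹] = s
The terms do not share a single dimension (s vs s·A).

No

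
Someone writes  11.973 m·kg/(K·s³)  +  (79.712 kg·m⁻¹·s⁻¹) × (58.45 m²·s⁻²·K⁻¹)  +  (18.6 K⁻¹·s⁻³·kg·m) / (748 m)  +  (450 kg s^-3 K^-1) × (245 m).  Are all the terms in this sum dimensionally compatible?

Dimensions:
  11.973 m·kg/(K·s³):  kg·m·s⁻³·K⁻¹
  (79.712 kg·m⁻¹·s⁻¹) × (58.45 m²·s⁻²·K⁻¹):  [kg·m⁻¹·s⁻¹] · [m²·s⁻²·K⁻¹] = kg·m·s⁻³·K⁻¹
  (18.6 K⁻¹·s⁻³·kg·m) / (748 m):  [kg·m·s⁻³·K⁻¹] / [m] = kg·s⁻³·K⁻¹
  (450 kg s^-3 K^-1) × (245 m):  [kg·s⁻³·K⁻¹] · [m] = kg·m·s⁻³·K⁻¹
The terms do not share a single dimension (kg·m·s⁻³·K⁻¹ vs kg·s⁻³·K⁻¹).

No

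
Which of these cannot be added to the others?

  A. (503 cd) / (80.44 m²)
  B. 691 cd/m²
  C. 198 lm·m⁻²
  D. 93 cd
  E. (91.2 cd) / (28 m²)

D.

In SI base units:
  A. [cd] / [m²] = m⁻²·cd
  B. cd·m⁻² = m⁻²·cd
  C. lm·m⁻² = cd·m⁻² = m⁻²·cd
  D. cd
  E. [cd] / [m²] = m⁻²·cd
All reduce to m⁻²·cd except D., which is cd.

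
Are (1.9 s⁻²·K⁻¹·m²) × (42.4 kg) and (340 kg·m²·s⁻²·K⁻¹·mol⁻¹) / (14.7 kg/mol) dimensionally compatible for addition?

Work out the base dimensions of each:
  (1.9 s⁻²·K⁻¹·m²) × (42.4 kg):  [m²·s⁻²·K⁻¹] · [kg] = kg·m²·s⁻²·K⁻¹
  (340 kg·m²·s⁻²·K⁻¹·mol⁻¹) / (14.7 kg/mol):  [kg·m²·s⁻²·K⁻¹·mol⁻¹] / [kg·mol⁻¹] = m²·s⁻²·K⁻¹
kg·m²·s⁻²·K⁻¹ ≠ m²·s⁻²·K⁻¹, so they cannot be added.

No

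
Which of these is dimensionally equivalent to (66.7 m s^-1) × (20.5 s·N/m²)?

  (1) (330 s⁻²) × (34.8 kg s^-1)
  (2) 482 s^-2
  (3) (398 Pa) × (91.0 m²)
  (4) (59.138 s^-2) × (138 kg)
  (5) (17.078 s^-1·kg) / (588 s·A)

Reference: [m·s⁻¹] · [kg·m⁻¹·s⁻¹] = kg·s⁻².
Each option:
  (1) [s⁻²] · [kg·s⁻¹] = kg·s⁻³
  (2) s⁻²
  (3) [kg·m⁻¹·s⁻²] · [m²] = kg·m·s⁻²
  (4) [s⁻²] · [kg] = kg·s⁻²  ← same
  (5) [kg·s⁻¹] / [s·A] = kg·s⁻²·A⁻¹
Only (4) matches kg·s⁻².

(4)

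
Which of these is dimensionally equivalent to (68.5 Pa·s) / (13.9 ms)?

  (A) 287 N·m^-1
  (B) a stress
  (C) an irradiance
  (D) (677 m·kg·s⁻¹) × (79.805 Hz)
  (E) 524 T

Reference: [kg·m⁻¹·s⁻¹] / [s] = kg·m⁻¹·s⁻².
Each option:
  (A) N·m⁻¹ = kg·m·s⁻²·m⁻¹ = kg·s⁻²
  (B) [stress] = kg·m⁻¹·s⁻²  ← same
  (C) [irradiance] = kg·s⁻³
  (D) [kg·m·s⁻¹] · [s⁻¹] = kg·m·s⁻²
  (E) T = Wb·m⁻² = kg·s⁻²·A⁻¹
Only (B) matches kg·m⁻¹·s⁻².

(B)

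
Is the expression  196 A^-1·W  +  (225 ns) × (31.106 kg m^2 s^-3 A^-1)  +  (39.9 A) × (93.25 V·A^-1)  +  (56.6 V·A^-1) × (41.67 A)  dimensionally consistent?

Dimensions:
  196 A^-1·W:  W·A⁻¹ = J·s⁻¹·A⁻¹ = kg·m²·s⁻³·A⁻¹
  (225 ns) × (31.106 kg m^2 s^-3 A^-1):  [s] · [kg·m²·s⁻³·A⁻¹] = kg·m²·s⁻²·A⁻¹
  (39.9 A) × (93.25 V·A^-1):  [A] · [kg·m²·s⁻³·A⁻²] = kg·m²·s⁻³·A⁻¹
  (56.6 V·A^-1) × (41.67 A):  [kg·m²·s⁻³·A⁻²] · [A] = kg·m²·s⁻³·A⁻¹
The terms do not share a single dimension (kg·m²·s⁻²·A⁻¹ vs kg·m²·s⁻³·A⁻¹).

No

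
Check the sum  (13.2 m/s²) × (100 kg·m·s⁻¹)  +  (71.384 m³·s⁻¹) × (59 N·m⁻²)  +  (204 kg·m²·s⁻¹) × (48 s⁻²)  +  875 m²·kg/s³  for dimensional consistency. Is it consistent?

Yes

In SI base units:
  (13.2 m/s²) × (100 kg·m·s⁻¹):  [m·s⁻²] · [kg·m·s⁻¹] = kg·m²·s⁻³
  (71.384 m³·s⁻¹) × (59 N·m⁻²):  [m³·s⁻¹] · [kg·m⁻¹·s⁻²] = kg·m²·s⁻³
  (204 kg·m²·s⁻¹) × (48 s⁻²):  [kg·m²·s⁻¹] · [s⁻²] = kg·m²·s⁻³
  875 m²·kg/s³:  kg·m²·s⁻³
Every term reduces to kg·m²·s⁻³.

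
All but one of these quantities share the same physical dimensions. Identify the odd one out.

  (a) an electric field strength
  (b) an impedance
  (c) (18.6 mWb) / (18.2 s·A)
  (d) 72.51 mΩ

(a)

Work out the base dimensions of each:
  (a) [electric field strength] = kg·m·s⁻³·A⁻¹
  (b) [impedance] = kg·m²·s⁻³·A⁻²
  (c) [kg·m²·s⁻²·A⁻¹] / [s·A] = kg·m²·s⁻³·A⁻²
  (d) Ω = V·A⁻¹ = kg·m²·s⁻³·A⁻²
All reduce to kg·m²·s⁻³·A⁻² except (a), which is kg·m·s⁻³·A⁻¹.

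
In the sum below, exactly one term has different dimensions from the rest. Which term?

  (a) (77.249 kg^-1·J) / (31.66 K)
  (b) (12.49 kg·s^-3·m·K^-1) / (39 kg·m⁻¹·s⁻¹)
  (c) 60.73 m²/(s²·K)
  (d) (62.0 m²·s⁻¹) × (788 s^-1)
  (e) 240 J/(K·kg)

Dimensions:
  (a) [m²·s⁻²] / [K] = m²·s⁻²·K⁻¹
  (b) [kg·m·s⁻³·K⁻¹] / [kg·m⁻¹·s⁻¹] = m²·s⁻²·K⁻¹
  (c) m²·s⁻²·K⁻¹
  (d) [m²·s⁻¹] · [s⁻¹] = m²·s⁻²
  (e) J·kg⁻¹·K⁻¹ = N·m·kg⁻¹·K⁻¹ = m²·s⁻²·K⁻¹
All reduce to m²·s⁻²·K⁻¹ except (d), which is m²·s⁻².

(d)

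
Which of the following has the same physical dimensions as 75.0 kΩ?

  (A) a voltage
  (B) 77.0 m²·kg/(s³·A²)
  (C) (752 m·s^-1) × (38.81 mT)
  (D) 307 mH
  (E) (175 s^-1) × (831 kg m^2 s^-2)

(B)

Reference: Ω = V·A⁻¹ = kg·m²·s⁻³·A⁻².
Each option:
  (A) [voltage] = kg·m²·s⁻³·A⁻¹
  (B) kg·m²·s⁻³·A⁻²  ← same
  (C) [m·s⁻¹] · [kg·s⁻²·A⁻¹] = kg·m·s⁻³·A⁻¹
  (D) H = V·s·A⁻¹ = kg·m²·s⁻²·A⁻²
  (E) [s⁻¹] · [kg·m²·s⁻²] = kg·m²·s⁻³
Only (B) matches kg·m²·s⁻³·A⁻².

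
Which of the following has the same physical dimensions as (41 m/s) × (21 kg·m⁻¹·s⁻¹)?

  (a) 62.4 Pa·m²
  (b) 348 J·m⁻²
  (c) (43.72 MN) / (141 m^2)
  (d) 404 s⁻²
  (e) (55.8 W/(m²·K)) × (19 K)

Reference: [m·s⁻¹] · [kg·m⁻¹·s⁻¹] = kg·s⁻².
Each option:
  (a) Pa·m² = N·m⁻²·m² = kg·m·s⁻²
  (b) J·m⁻² = N·m·m⁻² = kg·s⁻²  ← same
  (c) [kg·m·s⁻²] / [m²] = kg·m⁻¹·s⁻²
  (d) s⁻²
  (e) [kg·s⁻³·K⁻¹] · [K] = kg·s⁻³
Only (b) matches kg·s⁻².

(b)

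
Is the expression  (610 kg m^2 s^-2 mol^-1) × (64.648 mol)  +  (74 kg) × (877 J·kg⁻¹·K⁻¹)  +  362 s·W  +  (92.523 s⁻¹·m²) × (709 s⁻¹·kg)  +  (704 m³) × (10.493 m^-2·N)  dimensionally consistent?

No

Reduce each to base SI dimensions:
  (610 kg m^2 s^-2 mol^-1) × (64.648 mol):  [kg·m²·s⁻²·mol⁻¹] · [mol] = kg·m²·s⁻²
  (74 kg) × (877 J·kg⁻¹·K⁻¹):  [kg] · [m²·s⁻²·K⁻¹] = kg·m²·s⁻²·K⁻¹
  362 s·W:  W·s = J·s⁻¹·s = kg·m²·s⁻²
  (92.523 s⁻¹·m²) × (709 s⁻¹·kg):  [m²·s⁻¹] · [kg·s⁻¹] = kg·m²·s⁻²
  (704 m³) × (10.493 m^-2·N):  [m³] · [kg·m⁻¹·s⁻²] = kg·m²·s⁻²
The terms do not share a single dimension (kg·m²·s⁻² vs kg·m²·s⁻²·K⁻¹).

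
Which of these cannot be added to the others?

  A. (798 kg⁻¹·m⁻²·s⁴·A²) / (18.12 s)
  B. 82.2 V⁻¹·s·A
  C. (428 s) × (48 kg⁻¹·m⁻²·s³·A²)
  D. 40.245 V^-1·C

A.

In SI base units:
  A. [kg⁻¹·m⁻²·s⁴·A²] / [s] = kg⁻¹·m⁻²·s³·A²
  B. A·s·V⁻¹ = A·s·(J·C⁻¹)⁻¹ = kg⁻¹·m⁻²·s⁴·A²
  C. [s] · [kg⁻¹·m⁻²·s³·A²] = kg⁻¹·m⁻²·s⁴·A²
  D. C·V⁻¹ = s·A·(J·C⁻¹)⁻¹ = kg⁻¹·m⁻²·s⁴·A²
All reduce to kg⁻¹·m⁻²·s⁴·A² except A., which is kg⁻¹·m⁻²·s³·A².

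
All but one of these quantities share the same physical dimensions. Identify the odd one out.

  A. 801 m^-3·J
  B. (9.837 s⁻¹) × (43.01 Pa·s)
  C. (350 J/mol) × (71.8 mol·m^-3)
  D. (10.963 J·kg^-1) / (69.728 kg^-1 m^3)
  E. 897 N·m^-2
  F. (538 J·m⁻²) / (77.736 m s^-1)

F.

In SI base units:
  A. J·m⁻³ = N·m·m⁻³ = kg·m⁻¹·s⁻²
  B. [s⁻¹] · [kg·m⁻¹·s⁻¹] = kg·m⁻¹·s⁻²
  C. [kg·m²·s⁻²·mol⁻¹] · [m⁻³·mol] = kg·m⁻¹·s⁻²
  D. [m²·s⁻²] / [kg⁻¹·m³] = kg·m⁻¹·s⁻²
  E. N·m⁻² = kg·m·s⁻²·m⁻² = kg·m⁻¹·s⁻²
  F. [kg·s⁻²] / [m·s⁻¹] = kg·m⁻¹·s⁻¹
All reduce to kg·m⁻¹·s⁻² except F., which is kg·m⁻¹·s⁻¹.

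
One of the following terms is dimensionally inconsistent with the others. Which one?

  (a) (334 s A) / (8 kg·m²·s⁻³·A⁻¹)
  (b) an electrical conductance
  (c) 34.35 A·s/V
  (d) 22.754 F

Reduce each to base SI dimensions:
  (a) [s·A] / [kg·m²·s⁻³·A⁻¹] = kg⁻¹·m⁻²·s⁴·A²
  (b) [electrical conductance] = kg⁻¹·m⁻²·s³·A²
  (c) A·s·V⁻¹ = A·s·(J·C⁻¹)⁻¹ = kg⁻¹·m⁻²·s⁴·A²
  (d) F = C·V⁻¹ = kg⁻¹·m⁻²·s⁴·A²
All reduce to kg⁻¹·m⁻²·s⁴·A² except (b), which is kg⁻¹·m⁻²·s³·A².

(b)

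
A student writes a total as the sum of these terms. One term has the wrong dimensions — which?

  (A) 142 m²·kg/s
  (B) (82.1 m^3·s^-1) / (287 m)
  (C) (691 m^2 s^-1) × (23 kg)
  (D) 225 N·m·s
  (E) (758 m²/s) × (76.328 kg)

(B)

Dimensions:
  (A) kg·m²·s⁻¹
  (B) [m³·s⁻¹] / [m] = m²·s⁻¹
  (C) [m²·s⁻¹] · [kg] = kg·m²·s⁻¹
  (D) N·m·s = kg·m·s⁻²·m·s = kg·m²·s⁻¹
  (E) [m²·s⁻¹] · [kg] = kg·m²·s⁻¹
All reduce to kg·m²·s⁻¹ except (B), which is m²·s⁻¹.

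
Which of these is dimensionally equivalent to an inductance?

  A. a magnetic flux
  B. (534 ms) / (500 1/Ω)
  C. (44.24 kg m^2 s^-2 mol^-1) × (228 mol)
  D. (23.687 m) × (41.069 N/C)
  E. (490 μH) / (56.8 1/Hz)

B.

Reference: [inductance] = kg·m²·s⁻²·A⁻².
Each option:
  A. [magnetic flux] = kg·m²·s⁻²·A⁻¹
  B. [s] / [kg⁻¹·m⁻²·s³·A²] = kg·m²·s⁻²·A⁻²  ← same
  C. [kg·m²·s⁻²·mol⁻¹] · [mol] = kg·m²·s⁻²
  D. [m] · [kg·m·s⁻³·A⁻¹] = kg·m²·s⁻³·A⁻¹
  E. [kg·m²·s⁻²·A⁻²] / [s] = kg·m²·s⁻³·A⁻²
Only B. matches kg·m²·s⁻²·A⁻².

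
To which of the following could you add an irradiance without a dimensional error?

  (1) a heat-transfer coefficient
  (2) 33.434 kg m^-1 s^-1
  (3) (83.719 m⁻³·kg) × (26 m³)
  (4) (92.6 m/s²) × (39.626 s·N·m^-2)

(4)

Reference: [irradiance] = kg·s⁻³.
Each option:
  (1) [heat-transfer coefficient] = kg·s⁻³·K⁻¹
  (2) kg·m⁻¹·s⁻¹
  (3) [kg·m⁻³] · [m³] = kg
  (4) [m·s⁻²] · [kg·m⁻¹·s⁻¹] = kg·s⁻³  ← same
Only (4) matches kg·s⁻³.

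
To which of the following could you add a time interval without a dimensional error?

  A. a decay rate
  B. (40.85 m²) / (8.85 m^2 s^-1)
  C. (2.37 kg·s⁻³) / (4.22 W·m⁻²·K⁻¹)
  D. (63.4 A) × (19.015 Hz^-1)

B.

Reference: [time interval] = s.
Each option:
  A. [decay rate] = s⁻¹
  B. [m²] / [m²·s⁻¹] = s  ← same
  C. [kg·s⁻³] / [kg·s⁻³·K⁻¹] = K
  D. [A] · [s] = s·A
Only B. matches s.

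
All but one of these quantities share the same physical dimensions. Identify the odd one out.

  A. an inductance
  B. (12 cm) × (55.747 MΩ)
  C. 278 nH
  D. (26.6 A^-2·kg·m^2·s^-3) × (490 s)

In SI base units:
  A. [inductance] = kg·m²·s⁻²·A⁻²
  B. [m] · [kg·m²·s⁻³·A⁻²] = kg·m³·s⁻³·A⁻²
  C. H = V·s·A⁻¹ = kg·m²·s⁻²·A⁻²
  D. [kg·m²·s⁻³·A⁻²] · [s] = kg·m²·s⁻²·A⁻²
All reduce to kg·m²·s⁻²·A⁻² except B., which is kg·m³·s⁻³·A⁻².

B.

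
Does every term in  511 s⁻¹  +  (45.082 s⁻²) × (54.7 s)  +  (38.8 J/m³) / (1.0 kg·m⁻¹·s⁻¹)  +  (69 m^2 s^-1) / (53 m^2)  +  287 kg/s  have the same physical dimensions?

No

Work out the base dimensions of each:
  511 s⁻¹:  s⁻¹
  (45.082 s⁻²) × (54.7 s):  [s⁻²] · [s] = s⁻¹
  (38.8 J/m³) / (1.0 kg·m⁻¹·s⁻¹):  [kg·m⁻¹·s⁻²] / [kg·m⁻¹·s⁻¹] = s⁻¹
  (69 m^2 s^-1) / (53 m^2):  [m²·s⁻¹] / [m²] = s⁻¹
  287 kg/s:  kg·s⁻¹
The terms do not share a single dimension (kg·s⁻¹ vs s⁻¹).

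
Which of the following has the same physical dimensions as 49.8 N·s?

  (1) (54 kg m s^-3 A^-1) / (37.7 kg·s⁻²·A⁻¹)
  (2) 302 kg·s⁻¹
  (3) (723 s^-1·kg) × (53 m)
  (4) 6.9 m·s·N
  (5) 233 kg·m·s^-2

Reference: N·s = kg·m·s⁻²·s = kg·m·s⁻¹.
Each option:
  (1) [kg·m·s⁻³·A⁻¹] / [kg·s⁻²·A⁻¹] = m·s⁻¹
  (2) kg·s⁻¹
  (3) [kg·s⁻¹] · [m] = kg·m·s⁻¹  ← same
  (4) N·m·s = kg·m·s⁻²·m·s = kg·m²·s⁻¹
  (5) kg·m·s⁻²
Only (3) matches kg·m·s⁻¹.

(3)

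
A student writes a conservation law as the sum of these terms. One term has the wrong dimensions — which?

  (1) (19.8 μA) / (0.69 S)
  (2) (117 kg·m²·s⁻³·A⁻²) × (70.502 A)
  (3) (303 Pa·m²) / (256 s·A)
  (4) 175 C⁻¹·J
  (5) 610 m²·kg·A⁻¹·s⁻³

(3)

In SI base units:
  (1) [A] / [kg⁻¹·m⁻²·s³·A²] = kg·m²·s⁻³·A⁻¹
  (2) [kg·m²·s⁻³·A⁻²] · [A] = kg·m²·s⁻³·A⁻¹
  (3) [kg·m·s⁻²] / [s·A] = kg·m·s⁻³·A⁻¹
  (4) J·C⁻¹ = N·m·(s·A)⁻¹ = kg·m²·s⁻³·A⁻¹
  (5) kg·m²·s⁻³·A⁻¹
All reduce to kg·m²·s⁻³·A⁻¹ except (3), which is kg·m·s⁻³·A⁻¹.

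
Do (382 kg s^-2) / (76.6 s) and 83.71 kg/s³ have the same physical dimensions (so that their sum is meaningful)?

Yes

Dimensions:
  (382 kg s^-2) / (76.6 s):  [kg·s⁻²] / [s] = kg·s⁻³
  83.71 kg/s³:  kg·s⁻³
Both are kg·s⁻³, so they have the same dimensions and can be added.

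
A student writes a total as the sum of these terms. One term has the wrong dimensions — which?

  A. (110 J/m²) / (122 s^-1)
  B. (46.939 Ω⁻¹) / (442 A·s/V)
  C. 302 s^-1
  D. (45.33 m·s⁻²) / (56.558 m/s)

Reduce each to base SI dimensions:
  A. [kg·s⁻²] / [s⁻¹] = kg·s⁻¹
  B. [kg⁻¹·m⁻²·s³·A²] / [kg⁻¹·m⁻²·s⁴·A²] = s⁻¹
  C. s⁻¹
  D. [m·s⁻²] / [m·s⁻¹] = s⁻¹
All reduce to s⁻¹ except A., which is kg·s⁻¹.

A.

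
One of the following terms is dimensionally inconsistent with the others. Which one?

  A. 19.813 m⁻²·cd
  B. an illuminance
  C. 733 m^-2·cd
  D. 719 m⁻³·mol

Work out the base dimensions of each:
  A. m⁻²·cd
  B. [illuminance] = m⁻²·cd
  C. cd·m⁻² = m⁻²·cd
  D. m⁻³·mol
All reduce to m⁻²·cd except D., which is m⁻³·mol.

D.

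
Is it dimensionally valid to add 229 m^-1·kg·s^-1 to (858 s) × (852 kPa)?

Reduce each to base SI dimensions:
  229 m^-1·kg·s^-1:  kg·m⁻¹·s⁻¹
  (858 s) × (852 kPa):  [s] · [kg·m⁻¹·s⁻²] = kg·m⁻¹·s⁻¹
Both are kg·m⁻¹·s⁻¹, so they have the same dimensions and can be added.

Yes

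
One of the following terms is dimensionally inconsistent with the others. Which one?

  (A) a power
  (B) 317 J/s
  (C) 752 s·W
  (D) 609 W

Expand each in SI base units:
  (A) [power] = kg·m²·s⁻³
  (B) J·s⁻¹ = N·m·s⁻¹ = kg·m²·s⁻³
  (C) W·s = J·s⁻¹·s = kg·m²·s⁻²
  (D) W = J·s⁻¹ = kg·m²·s⁻³
All reduce to kg·m²·s⁻³ except (C), which is kg·m²·s⁻².

(C)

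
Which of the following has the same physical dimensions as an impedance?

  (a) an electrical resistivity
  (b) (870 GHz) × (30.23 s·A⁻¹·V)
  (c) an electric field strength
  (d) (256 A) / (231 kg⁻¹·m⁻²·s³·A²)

(b)

Reference: [impedance] = kg·m²·s⁻³·A⁻².
Each option:
  (a) [electrical resistivity] = kg·m³·s⁻³·A⁻²
  (b) [s⁻¹] · [kg·m²·s⁻²·A⁻²] = kg·m²·s⁻³·A⁻²  ← same
  (c) [electric field strength] = kg·m·s⁻³·A⁻¹
  (d) [A] / [kg⁻¹·m⁻²·s³·A²] = kg·m²·s⁻³·A⁻¹
Only (b) matches kg·m²·s⁻³·A⁻².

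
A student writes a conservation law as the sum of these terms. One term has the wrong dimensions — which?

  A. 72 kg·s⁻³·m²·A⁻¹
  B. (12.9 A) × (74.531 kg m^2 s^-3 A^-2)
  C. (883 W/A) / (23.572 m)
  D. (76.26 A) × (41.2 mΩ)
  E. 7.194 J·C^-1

Reduce each to base SI dimensions:
  A. kg·m²·s⁻³·A⁻¹
  B. [A] · [kg·m²·s⁻³·A⁻²] = kg·m²·s⁻³·A⁻¹
  C. [kg·m²·s⁻³·A⁻¹] / [m] = kg·m·s⁻³·A⁻¹
  D. [A] · [kg·m²·s⁻³·A⁻²] = kg·m²·s⁻³·A⁻¹
  E. J·C⁻¹ = N·m·(s·A)⁻¹ = kg·m²·s⁻³·A⁻¹
All reduce to kg·m²·s⁻³·A⁻¹ except C., which is kg·m·s⁻³·A⁻¹.

C.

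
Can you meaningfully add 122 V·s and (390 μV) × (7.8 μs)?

Reduce each to base SI dimensions:
  122 V·s:  V·s = J·C⁻¹·s = kg·m²·s⁻²·A⁻¹
  (390 μV) × (7.8 μs):  [kg·m²·s⁻³·A⁻¹] · [s] = kg·m²·s⁻²·A⁻¹
Both are kg·m²·s⁻²·A⁻¹, so they have the same dimensions and can be added.

Yes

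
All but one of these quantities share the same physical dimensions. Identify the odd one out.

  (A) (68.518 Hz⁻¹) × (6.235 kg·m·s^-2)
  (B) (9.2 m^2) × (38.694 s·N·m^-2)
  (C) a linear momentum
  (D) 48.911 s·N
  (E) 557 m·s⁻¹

Expand each in SI base units:
  (A) [s] · [kg·m·s⁻²] = kg·m·s⁻¹
  (B) [m²] · [kg·m⁻¹·s⁻¹] = kg·m·s⁻¹
  (C) [linear momentum] = kg·m·s⁻¹
  (D) N·s = kg·m·s⁻²·s = kg·m·s⁻¹
  (E) m·s⁻¹
All reduce to kg·m·s⁻¹ except (E), which is m·s⁻¹.

(E)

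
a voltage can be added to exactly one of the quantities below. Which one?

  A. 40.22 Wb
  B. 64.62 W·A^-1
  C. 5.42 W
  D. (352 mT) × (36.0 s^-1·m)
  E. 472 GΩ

B.

Reference: [voltage] = kg·m²·s⁻³·A⁻¹.
Each option:
  A. Wb = V·s = kg·m²·s⁻²·A⁻¹
  B. W·A⁻¹ = J·s⁻¹·A⁻¹ = kg·m²·s⁻³·A⁻¹  ← same
  C. W = J·s⁻¹ = kg·m²·s⁻³
  D. [kg·s⁻²·A⁻¹] · [m·s⁻¹] = kg·m·s⁻³·A⁻¹
  E. Ω = V·A⁻¹ = kg·m²·s⁻³·A⁻²
Only B. matches kg·m²·s⁻³·A⁻¹.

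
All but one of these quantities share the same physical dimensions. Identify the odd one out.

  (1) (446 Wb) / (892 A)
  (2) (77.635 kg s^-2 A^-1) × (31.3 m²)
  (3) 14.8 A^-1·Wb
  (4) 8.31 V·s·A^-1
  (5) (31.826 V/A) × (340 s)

Reduce each to base SI dimensions:
  (1) [kg·m²·s⁻²·A⁻¹] / [A] = kg·m²·s⁻²·A⁻²
  (2) [kg·s⁻²·A⁻¹] · [m²] = kg·m²·s⁻²·A⁻¹
  (3) Wb·A⁻¹ = V·s·A⁻¹ = kg·m²·s⁻²·A⁻²
  (4) V·s·A⁻¹ = J·C⁻¹·s·A⁻¹ = kg·m²·s⁻²·A⁻²
  (5) [kg·m²·s⁻³·A⁻²] · [s] = kg·m²·s⁻²·A⁻²
All reduce to kg·m²·s⁻²·A⁻² except (2), which is kg·m²·s⁻²·A⁻¹.

(2)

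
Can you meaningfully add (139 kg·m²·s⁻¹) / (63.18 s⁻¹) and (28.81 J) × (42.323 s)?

Expand each in SI base units:
  (139 kg·m²·s⁻¹) / (63.18 s⁻¹):  [kg·m²·s⁻¹] / [s⁻¹] = kg·m²
  (28.81 J) × (42.323 s):  [kg·m²·s⁻²] · [s] = kg·m²·s⁻¹
kg·m² ≠ kg·m²·s⁻¹, so they cannot be added.

No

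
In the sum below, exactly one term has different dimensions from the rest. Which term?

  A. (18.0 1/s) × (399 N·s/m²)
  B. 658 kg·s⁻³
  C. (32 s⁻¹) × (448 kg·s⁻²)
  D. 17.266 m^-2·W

Expand each in SI base units:
  A. [s⁻¹] · [kg·m⁻¹·s⁻¹] = kg·m⁻¹·s⁻²
  B. kg·s⁻³
  C. [s⁻¹] · [kg·s⁻²] = kg·s⁻³
  D. W·m⁻² = J·s⁻¹·m⁻² = kg·s⁻³
All reduce to kg·s⁻³ except A., which is kg·m⁻¹·s⁻².

A.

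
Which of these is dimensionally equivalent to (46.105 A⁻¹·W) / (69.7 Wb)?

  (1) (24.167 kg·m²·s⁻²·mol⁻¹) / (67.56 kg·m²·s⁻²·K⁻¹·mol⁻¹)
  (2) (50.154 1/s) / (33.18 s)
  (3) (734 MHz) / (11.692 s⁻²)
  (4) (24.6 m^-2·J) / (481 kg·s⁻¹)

(4)

Reference: [kg·m²·s⁻³·A⁻¹] / [kg·m²·s⁻²·A⁻¹] = s⁻¹.
Each option:
  (1) [kg·m²·s⁻²·mol⁻¹] / [kg·m²·s⁻²·K⁻¹·mol⁻¹] = K
  (2) [s⁻¹] / [s] = s⁻²
  (3) [s⁻¹] / [s⁻²] = s
  (4) [kg·s⁻²] / [kg·s⁻¹] = s⁻¹  ← same
Only (4) matches s⁻¹.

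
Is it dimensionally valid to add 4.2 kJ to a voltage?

Reduce each to base SI dimensions:
  4.2 kJ:  J = N·m = kg·m²·s⁻²
  a voltage:  [voltage] = kg·m²·s⁻³·A⁻¹
kg·m²·s⁻² ≠ kg·m²·s⁻³·A⁻¹, so they cannot be added.

No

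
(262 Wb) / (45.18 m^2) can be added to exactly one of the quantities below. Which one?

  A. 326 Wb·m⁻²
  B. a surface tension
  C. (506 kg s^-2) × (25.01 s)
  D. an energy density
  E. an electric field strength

A.

Reference: [kg·m²·s⁻²·A⁻¹] / [m²] = kg·s⁻²·A⁻¹.
Each option:
  A. Wb·m⁻² = V·s·m⁻² = kg·s⁻²·A⁻¹  ← same
  B. [surface tension] = kg·s⁻²
  C. [kg·s⁻²] · [s] = kg·s⁻¹
  D. [energy density] = kg·m⁻¹·s⁻²
  E. [electric field strength] = kg·m·s⁻³·A⁻¹
Only A. matches kg·s⁻²·A⁻¹.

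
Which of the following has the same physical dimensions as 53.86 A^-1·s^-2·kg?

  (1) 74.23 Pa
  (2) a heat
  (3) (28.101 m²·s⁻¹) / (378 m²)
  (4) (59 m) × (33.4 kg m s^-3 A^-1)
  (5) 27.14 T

Reference: kg·s⁻²·A⁻¹.
Each option:
  (1) Pa = N·m⁻² = kg·m⁻¹·s⁻²
  (2) [heat] = kg·m²·s⁻²
  (3) [m²·s⁻¹] / [m²] = s⁻¹
  (4) [m] · [kg·m·s⁻³·A⁻¹] = kg·m²·s⁻³·A⁻¹
  (5) T = Wb·m⁻² = kg·s⁻²·A⁻¹  ← same
Only (5) matches kg·s⁻²·A⁻¹.

(5)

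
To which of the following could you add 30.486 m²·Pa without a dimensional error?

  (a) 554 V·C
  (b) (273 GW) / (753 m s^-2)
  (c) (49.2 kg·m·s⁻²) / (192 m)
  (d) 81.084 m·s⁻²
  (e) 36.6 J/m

Reference: Pa·m² = N·m⁻²·m² = kg·m·s⁻².
Each option:
  (a) C·V = s·A·J·C⁻¹ = kg·m²·s⁻²
  (b) [kg·m²·s⁻³] / [m·s⁻²] = kg·m·s⁻¹
  (c) [kg·m·s⁻²] / [m] = kg·s⁻²
  (d) m·s⁻²
  (e) J·m⁻¹ = N·m·m⁻¹ = kg·m·s⁻²  ← same
Only (e) matches kg·m·s⁻².

(e)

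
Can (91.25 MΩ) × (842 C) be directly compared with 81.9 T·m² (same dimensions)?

Yes

In SI base units:
  (91.25 MΩ) × (842 C):  [kg·m²·s⁻³·A⁻²] · [s·A] = kg·m²·s⁻²·A⁻¹
  81.9 T·m²:  T·m² = Wb·m⁻²·m² = kg·m²·s⁻²·A⁻¹
Both are kg·m²·s⁻²·A⁻¹, so they have the same dimensions and can be added.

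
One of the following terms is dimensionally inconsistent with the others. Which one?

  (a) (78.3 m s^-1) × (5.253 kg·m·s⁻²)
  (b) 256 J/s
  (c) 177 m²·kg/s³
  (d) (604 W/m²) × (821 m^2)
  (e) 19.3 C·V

(e)

Expand each in SI base units:
  (a) [m·s⁻¹] · [kg·m·s⁻²] = kg·m²·s⁻³
  (b) J·s⁻¹ = N·m·s⁻¹ = kg·m²·s⁻³
  (c) kg·m²·s⁻³
  (d) [kg·s⁻³] · [m²] = kg·m²·s⁻³
  (e) C·V = s·A·J·C⁻¹ = kg·m²·s⁻²
All reduce to kg·m²·s⁻³ except (e), which is kg·m²·s⁻².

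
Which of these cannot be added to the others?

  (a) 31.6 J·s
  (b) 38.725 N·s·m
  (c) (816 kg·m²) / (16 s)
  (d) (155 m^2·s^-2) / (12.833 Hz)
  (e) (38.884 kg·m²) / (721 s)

(d)

Expand each in SI base units:
  (a) J·s = N·m·s = kg·m²·s⁻¹
  (b) N·m·s = kg·m·s⁻²·m·s = kg·m²·s⁻¹
  (c) [kg·m²] / [s] = kg·m²·s⁻¹
  (d) [m²·s⁻²] / [s⁻¹] = m²·s⁻¹
  (e) [kg·m²] / [s] = kg·m²·s⁻¹
All reduce to kg·m²·s⁻¹ except (d), which is m²·s⁻¹.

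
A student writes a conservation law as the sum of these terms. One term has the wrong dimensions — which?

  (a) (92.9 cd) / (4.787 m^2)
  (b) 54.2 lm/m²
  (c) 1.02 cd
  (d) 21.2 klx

(c)

Reduce each to base SI dimensions:
  (a) [cd] / [m²] = m⁻²·cd
  (b) lm·m⁻² = cd·m⁻² = m⁻²·cd
  (c) cd
  (d) lx = lm·m⁻² = m⁻²·cd
All reduce to m⁻²·cd except (c), which is cd.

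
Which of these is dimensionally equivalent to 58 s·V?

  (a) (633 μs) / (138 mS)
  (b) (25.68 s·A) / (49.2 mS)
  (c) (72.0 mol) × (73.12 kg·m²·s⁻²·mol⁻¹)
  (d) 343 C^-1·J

(b)

Reference: V·s = J·C⁻¹·s = kg·m²·s⁻²·A⁻¹.
Each option:
  (a) [s] / [kg⁻¹·m⁻²·s³·A²] = kg·m²·s⁻²·A⁻²
  (b) [s·A] / [kg⁻¹·m⁻²·s³·A²] = kg·m²·s⁻²·A⁻¹  ← same
  (c) [mol] · [kg·m²·s⁻²·mol⁻¹] = kg·m²·s⁻²
  (d) J·C⁻¹ = N·m·(s·A)⁻¹ = kg·m²·s⁻³·A⁻¹
Only (b) matches kg·m²·s⁻²·A⁻¹.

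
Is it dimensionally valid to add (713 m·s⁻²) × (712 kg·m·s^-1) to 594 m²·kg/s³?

Yes

Reduce each to base SI dimensions:
  (713 m·s⁻²) × (712 kg·m·s^-1):  [m·s⁻²] · [kg·m·s⁻¹] = kg·m²·s⁻³
  594 m²·kg/s³:  kg·m²·s⁻³
Both are kg·m²·s⁻³, so they have the same dimensions and can be added.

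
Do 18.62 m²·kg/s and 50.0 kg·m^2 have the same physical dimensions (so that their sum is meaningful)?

Expand each in SI base units:
  18.62 m²·kg/s:  kg·m²·s⁻¹
  50.0 kg·m^2:  kg·m²
kg·m²·s⁻¹ ≠ kg·m², so they cannot be added.

No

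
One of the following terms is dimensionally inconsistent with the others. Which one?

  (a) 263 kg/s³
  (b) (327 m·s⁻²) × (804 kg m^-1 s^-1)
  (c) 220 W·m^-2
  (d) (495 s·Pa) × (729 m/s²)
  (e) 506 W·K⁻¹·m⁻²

In SI base units:
  (a) kg·s⁻³
  (b) [m·s⁻²] · [kg·m⁻¹·s⁻¹] = kg·s⁻³
  (c) W·m⁻² = J·s⁻¹·m⁻² = kg·s⁻³
  (d) [kg·m⁻¹·s⁻¹] · [m·s⁻²] = kg·s⁻³
  (e) W·m⁻²·K⁻¹ = J·s⁻¹·m⁻²·K⁻¹ = kg·s⁻³·K⁻¹
All reduce to kg·s⁻³ except (e), which is kg·s⁻³·K⁻¹.

(e)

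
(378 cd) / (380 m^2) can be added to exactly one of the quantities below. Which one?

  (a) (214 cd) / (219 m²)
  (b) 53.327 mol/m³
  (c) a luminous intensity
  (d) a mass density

Reference: [cd] / [m²] = m⁻²·cd.
Each option:
  (a) [cd] / [m²] = m⁻²·cd  ← same
  (b) mol·m⁻³ = m⁻³·mol
  (c) [luminous intensity] = cd
  (d) [mass density] = kg·m⁻³
Only (a) matches m⁻²·cd.

(a)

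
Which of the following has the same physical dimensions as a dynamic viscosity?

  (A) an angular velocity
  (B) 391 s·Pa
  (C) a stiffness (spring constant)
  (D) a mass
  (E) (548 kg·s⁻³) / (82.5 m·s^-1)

(B)

Reference: [dynamic viscosity] = kg·m⁻¹·s⁻¹.
Each option:
  (A) [angular velocity] = s⁻¹
  (B) Pa·s = N·m⁻²·s = kg·m⁻¹·s⁻¹  ← same
  (C) [stiffness (spring constant)] = kg·s⁻²
  (D) [mass] = kg
  (E) [kg·s⁻³] / [m·s⁻¹] = kg·m⁻¹·s⁻²
Only (B) matches kg·m⁻¹·s⁻¹.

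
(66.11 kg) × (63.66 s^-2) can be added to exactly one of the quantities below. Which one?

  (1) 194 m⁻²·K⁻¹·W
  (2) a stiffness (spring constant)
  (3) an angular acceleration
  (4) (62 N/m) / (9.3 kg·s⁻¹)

Reference: [kg] · [s⁻²] = kg·s⁻².
Each option:
  (1) W·m⁻²·K⁻¹ = J·s⁻¹·m⁻²·K⁻¹ = kg·s⁻³·K⁻¹
  (2) [stiffness (spring constant)] = kg·s⁻²  ← same
  (3) [angular acceleration] = s⁻²
  (4) [kg·s⁻²] / [kg·s⁻¹] = s⁻¹
Only (2) matches kg·s⁻².

(2)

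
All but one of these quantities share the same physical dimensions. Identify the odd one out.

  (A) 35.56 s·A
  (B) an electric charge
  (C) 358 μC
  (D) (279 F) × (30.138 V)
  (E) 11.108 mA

(E)

In SI base units:
  (A) A·s = s·A
  (B) [electric charge] = s·A
  (C) C = s·A
  (D) [kg⁻¹·m⁻²·s⁴·A²] · [kg·m²·s⁻³·A⁻¹] = s·A
  (E) A
All reduce to s·A except (E), which is A.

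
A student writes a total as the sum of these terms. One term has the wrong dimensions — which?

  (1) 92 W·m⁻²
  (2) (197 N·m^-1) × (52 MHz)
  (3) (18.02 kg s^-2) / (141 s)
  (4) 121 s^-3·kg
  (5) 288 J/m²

(5)

Expand each in SI base units:
  (1) W·m⁻² = J·s⁻¹·m⁻² = kg·s⁻³
  (2) [kg·s⁻²] · [s⁻¹] = kg·s⁻³
  (3) [kg·s⁻²] / [s] = kg·s⁻³
  (4) kg·s⁻³
  (5) J·m⁻² = N·m·m⁻² = kg·s⁻²
All reduce to kg·s⁻³ except (5), which is kg·s⁻².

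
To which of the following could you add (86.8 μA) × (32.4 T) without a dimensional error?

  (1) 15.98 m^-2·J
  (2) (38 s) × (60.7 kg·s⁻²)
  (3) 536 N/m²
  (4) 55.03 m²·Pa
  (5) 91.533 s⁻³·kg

(1)

Reference: [A] · [kg·s⁻²·A⁻¹] = kg·s⁻².
Each option:
  (1) J·m⁻² = N·m·m⁻² = kg·s⁻²  ← same
  (2) [s] · [kg·s⁻²] = kg·s⁻¹
  (3) N·m⁻² = kg·m·s⁻²·m⁻² = kg·m⁻¹·s⁻²
  (4) Pa·m² = N·m⁻²·m² = kg·m·s⁻²
  (5) kg·s⁻³
Only (1) matches kg·s⁻².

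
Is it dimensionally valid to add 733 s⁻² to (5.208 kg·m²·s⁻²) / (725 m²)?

No

Expand each in SI base units:
  733 s⁻²:  s⁻²
  (5.208 kg·m²·s⁻²) / (725 m²):  [kg·m²·s⁻²] / [m²] = kg·s⁻²
s⁻² ≠ kg·s⁻², so they cannot be added.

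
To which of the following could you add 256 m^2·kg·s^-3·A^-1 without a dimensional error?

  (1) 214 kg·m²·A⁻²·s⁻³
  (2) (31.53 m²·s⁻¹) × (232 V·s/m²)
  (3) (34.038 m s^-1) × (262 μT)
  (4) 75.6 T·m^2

Reference: kg·m²·s⁻³·A⁻¹.
Each option:
  (1) kg·m²·s⁻³·A⁻²
  (2) [m²·s⁻¹] · [kg·s⁻²·A⁻¹] = kg·m²·s⁻³·A⁻¹  ← same
  (3) [m·s⁻¹] · [kg·s⁻²·A⁻¹] = kg·m·s⁻³·A⁻¹
  (4) T·m² = Wb·m⁻²·m² = kg·m²·s⁻²·A⁻¹
Only (2) matches kg·m²·s⁻³·A⁻¹.

(2)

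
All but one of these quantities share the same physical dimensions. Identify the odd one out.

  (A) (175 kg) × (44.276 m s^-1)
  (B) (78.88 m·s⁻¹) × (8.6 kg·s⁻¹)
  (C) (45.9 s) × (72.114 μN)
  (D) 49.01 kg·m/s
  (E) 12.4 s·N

(B)

Reduce each to base SI dimensions:
  (A) [kg] · [m·s⁻¹] = kg·m·s⁻¹
  (B) [m·s⁻¹] · [kg·s⁻¹] = kg·m·s⁻²
  (C) [s] · [kg·m·s⁻²] = kg·m·s⁻¹
  (D) kg·m·s⁻¹
  (E) N·s = kg·m·s⁻²·s = kg·m·s⁻¹
All reduce to kg·m·s⁻¹ except (B), which is kg·m·s⁻².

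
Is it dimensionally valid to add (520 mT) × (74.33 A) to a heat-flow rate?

No

In SI base units:
  (520 mT) × (74.33 A):  [kg·s⁻²·A⁻¹] · [A] = kg·s⁻²
  a heat-flow rate:  [heat-flow rate] = kg·m²·s⁻³
kg·s⁻² ≠ kg·m²·s⁻³, so they cannot be added.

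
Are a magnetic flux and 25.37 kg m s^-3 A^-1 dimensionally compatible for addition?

No

Expand each in SI base units:
  a magnetic flux:  [magnetic flux] = kg·m²·s⁻²·A⁻¹
  25.37 kg m s^-3 A^-1:  kg·m·s⁻³·A⁻¹
kg·m²·s⁻²·A⁻¹ ≠ kg·m·s⁻³·A⁻¹, so they cannot be added.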